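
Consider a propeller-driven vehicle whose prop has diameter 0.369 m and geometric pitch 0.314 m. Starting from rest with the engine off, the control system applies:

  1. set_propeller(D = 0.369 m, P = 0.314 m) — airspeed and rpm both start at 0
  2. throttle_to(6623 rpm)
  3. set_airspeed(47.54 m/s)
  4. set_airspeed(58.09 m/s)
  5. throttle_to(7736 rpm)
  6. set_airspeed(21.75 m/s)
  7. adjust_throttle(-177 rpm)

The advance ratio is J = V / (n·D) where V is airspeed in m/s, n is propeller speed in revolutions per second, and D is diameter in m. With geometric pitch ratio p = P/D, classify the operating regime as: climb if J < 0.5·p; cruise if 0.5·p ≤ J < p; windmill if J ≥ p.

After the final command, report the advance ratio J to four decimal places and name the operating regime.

set_propeller: D = 0.369 m, P = 0.314 m (p = P/D = 0.850949); state ← (V=0, rpm=0)
throttle_to(6623): rpm ← 6623
set_airspeed(47.54): V ← 47.54 m/s
set_airspeed(58.09): V ← 58.09 m/s
throttle_to(7736): rpm ← 7736
set_airspeed(21.75): V ← 21.75 m/s
adjust_throttle(-177): rpm ← 7736 -177 = 7559
final state: V = 21.75 m/s, rpm = 7559 → n = rpm/60 = 125.983333 rev/s
J = V / (n·D) = 21.75 / (125.983333 × 0.369) = 0.467864
regime bands: climb J<0.4255 | cruise [0.4255, 0.8509) | windmill J≥0.8509
J = 0.4679 → cruise

J = 0.4679, regime = cruise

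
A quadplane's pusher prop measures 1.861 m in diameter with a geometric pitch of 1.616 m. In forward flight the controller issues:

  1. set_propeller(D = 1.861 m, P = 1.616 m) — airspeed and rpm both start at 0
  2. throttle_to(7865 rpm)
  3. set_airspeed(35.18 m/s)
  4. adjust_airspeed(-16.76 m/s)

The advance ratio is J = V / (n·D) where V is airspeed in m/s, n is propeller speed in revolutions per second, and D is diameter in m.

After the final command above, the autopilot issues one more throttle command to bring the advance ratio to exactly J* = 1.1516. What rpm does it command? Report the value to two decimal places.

rpm = 515.69

set_propeller: D = 1.861 m, P = 1.616 m (p = P/D = 0.868350); state ← (V=0, rpm=0)
throttle_to(7865): rpm ← 7865
set_airspeed(35.18): V ← 35.18 m/s
adjust_airspeed(-16.76): V ← 35.18 -16.76 = 18.42 m/s
final state: V = 18.42 m/s, rpm = 7865 → n = rpm/60 = 131.083333 rev/s
target J* = 1.1516; solve J* = V/(n·D) for n: n = V/(J*·D) = 18.42/(1.1516 × 1.861) = 8.594915 rev/s
rpm = 60·n = 515.694912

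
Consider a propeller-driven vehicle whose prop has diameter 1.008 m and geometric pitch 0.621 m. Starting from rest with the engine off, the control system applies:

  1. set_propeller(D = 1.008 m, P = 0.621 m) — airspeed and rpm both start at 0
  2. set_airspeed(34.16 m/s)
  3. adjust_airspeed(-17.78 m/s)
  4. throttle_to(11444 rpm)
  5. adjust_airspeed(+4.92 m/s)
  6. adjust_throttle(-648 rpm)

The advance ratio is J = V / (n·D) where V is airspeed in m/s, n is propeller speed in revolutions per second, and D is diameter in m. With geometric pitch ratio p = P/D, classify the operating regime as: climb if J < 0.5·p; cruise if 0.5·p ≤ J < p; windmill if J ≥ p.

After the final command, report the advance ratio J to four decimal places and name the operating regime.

set_propeller: D = 1.008 m, P = 0.621 m (p = P/D = 0.616071); state ← (V=0, rpm=0)
set_airspeed(34.16): V ← 34.16 m/s
adjust_airspeed(-17.78): V ← 34.16 -17.78 = 16.38 m/s
throttle_to(11444): rpm ← 11444
adjust_airspeed(+4.92): V ← 16.38 +4.92 = 21.3 m/s
adjust_throttle(-648): rpm ← 11444 -648 = 10796
final state: V = 21.3 m/s, rpm = 10796 → n = rpm/60 = 179.933333 rev/s
J = V / (n·D) = 21.3 / (179.933333 × 1.008) = 0.117438
regime bands: climb J<0.3080 | cruise [0.3080, 0.6161) | windmill J≥0.6161
J = 0.1174 → climb

J = 0.1174, regime = climb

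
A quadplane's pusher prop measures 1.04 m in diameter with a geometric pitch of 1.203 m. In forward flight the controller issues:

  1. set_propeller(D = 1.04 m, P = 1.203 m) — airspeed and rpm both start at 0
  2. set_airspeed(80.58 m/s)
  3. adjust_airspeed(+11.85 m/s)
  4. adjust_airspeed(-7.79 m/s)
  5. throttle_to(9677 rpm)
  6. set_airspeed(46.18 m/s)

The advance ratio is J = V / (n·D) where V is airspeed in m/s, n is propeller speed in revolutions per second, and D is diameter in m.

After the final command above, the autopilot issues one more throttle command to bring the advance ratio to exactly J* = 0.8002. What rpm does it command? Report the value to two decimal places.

set_propeller: D = 1.04 m, P = 1.203 m (p = P/D = 1.156731); state ← (V=0, rpm=0)
set_airspeed(80.58): V ← 80.58 m/s
adjust_airspeed(+11.85): V ← 80.58 +11.85 = 92.43 m/s
adjust_airspeed(-7.79): V ← 92.43 -7.79 = 84.64 m/s
throttle_to(9677): rpm ← 9677
set_airspeed(46.18): V ← 46.18 m/s
final state: V = 46.18 m/s, rpm = 9677 → n = rpm/60 = 161.283333 rev/s
target J* = 0.8002; solve J* = V/(n·D) for n: n = V/(J*·D) = 46.18/(0.8002 × 1.04) = 55.490935 rev/s
rpm = 60·n = 3329.456098

rpm = 3329.46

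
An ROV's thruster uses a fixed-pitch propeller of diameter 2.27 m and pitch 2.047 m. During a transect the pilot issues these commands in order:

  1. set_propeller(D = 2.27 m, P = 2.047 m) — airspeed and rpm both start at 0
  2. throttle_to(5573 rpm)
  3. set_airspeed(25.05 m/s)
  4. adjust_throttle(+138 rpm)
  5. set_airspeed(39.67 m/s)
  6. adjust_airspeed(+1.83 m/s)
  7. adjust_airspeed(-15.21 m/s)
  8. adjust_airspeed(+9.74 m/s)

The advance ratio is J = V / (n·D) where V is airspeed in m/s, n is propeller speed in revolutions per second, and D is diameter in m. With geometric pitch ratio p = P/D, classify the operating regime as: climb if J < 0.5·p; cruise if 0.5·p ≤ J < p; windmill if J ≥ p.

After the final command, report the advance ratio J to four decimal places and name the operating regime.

J = 0.1668, regime = climb

set_propeller: D = 2.27 m, P = 2.047 m (p = P/D = 0.901762); state ← (V=0, rpm=0)
throttle_to(5573): rpm ← 5573
set_airspeed(25.05): V ← 25.05 m/s
adjust_throttle(+138): rpm ← 5573 +138 = 5711
set_airspeed(39.67): V ← 39.67 m/s
adjust_airspeed(+1.83): V ← 39.67 +1.83 = 41.5 m/s
adjust_airspeed(-15.21): V ← 41.5 -15.21 = 26.29 m/s
adjust_airspeed(+9.74): V ← 26.29 +9.74 = 36.03 m/s
final state: V = 36.03 m/s, rpm = 5711 → n = rpm/60 = 95.183333 rev/s
J = V / (n·D) = 36.03 / (95.183333 × 2.27) = 0.166754
regime bands: climb J<0.4509 | cruise [0.4509, 0.9018) | windmill J≥0.9018
J = 0.1668 → climb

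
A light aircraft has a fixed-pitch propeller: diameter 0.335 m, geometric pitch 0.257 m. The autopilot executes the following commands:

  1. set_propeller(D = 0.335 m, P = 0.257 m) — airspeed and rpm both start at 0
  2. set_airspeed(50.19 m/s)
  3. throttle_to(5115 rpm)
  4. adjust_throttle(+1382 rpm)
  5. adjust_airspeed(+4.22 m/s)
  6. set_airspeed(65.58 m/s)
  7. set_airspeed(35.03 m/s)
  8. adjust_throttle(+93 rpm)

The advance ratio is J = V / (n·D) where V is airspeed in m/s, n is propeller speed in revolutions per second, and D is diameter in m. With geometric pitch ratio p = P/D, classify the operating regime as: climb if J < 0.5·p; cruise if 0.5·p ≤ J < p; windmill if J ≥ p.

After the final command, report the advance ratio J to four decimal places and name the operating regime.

J = 0.9521, regime = windmill

set_propeller: D = 0.335 m, P = 0.257 m (p = P/D = 0.767164); state ← (V=0, rpm=0)
set_airspeed(50.19): V ← 50.19 m/s
throttle_to(5115): rpm ← 5115
adjust_throttle(+1382): rpm ← 5115 +1382 = 6497
adjust_airspeed(+4.22): V ← 50.19 +4.22 = 54.41 m/s
set_airspeed(65.58): V ← 65.58 m/s
set_airspeed(35.03): V ← 35.03 m/s
adjust_throttle(+93): rpm ← 6497 +93 = 6590
final state: V = 35.03 m/s, rpm = 6590 → n = rpm/60 = 109.833333 rev/s
J = V / (n·D) = 35.03 / (109.833333 × 0.335) = 0.952053
regime bands: climb J<0.3836 | cruise [0.3836, 0.7672) | windmill J≥0.7672
J = 0.9521 → windmill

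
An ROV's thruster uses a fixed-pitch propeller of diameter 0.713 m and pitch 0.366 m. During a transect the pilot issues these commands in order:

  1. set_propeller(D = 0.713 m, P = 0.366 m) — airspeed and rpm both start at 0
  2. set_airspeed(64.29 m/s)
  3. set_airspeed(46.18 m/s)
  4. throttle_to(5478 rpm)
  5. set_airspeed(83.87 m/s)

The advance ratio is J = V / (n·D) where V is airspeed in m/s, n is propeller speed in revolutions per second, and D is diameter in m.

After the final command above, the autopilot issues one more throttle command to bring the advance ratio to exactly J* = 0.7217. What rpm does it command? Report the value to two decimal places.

rpm = 9779.39

set_propeller: D = 0.713 m, P = 0.366 m (p = P/D = 0.513324); state ← (V=0, rpm=0)
set_airspeed(64.29): V ← 64.29 m/s
set_airspeed(46.18): V ← 46.18 m/s
throttle_to(5478): rpm ← 5478
set_airspeed(83.87): V ← 83.87 m/s
final state: V = 83.87 m/s, rpm = 5478 → n = rpm/60 = 91.300000 rev/s
target J* = 0.7217; solve J* = V/(n·D) for n: n = V/(J*·D) = 83.87/(0.7217 × 0.713) = 162.989793 rev/s
rpm = 60·n = 9779.387573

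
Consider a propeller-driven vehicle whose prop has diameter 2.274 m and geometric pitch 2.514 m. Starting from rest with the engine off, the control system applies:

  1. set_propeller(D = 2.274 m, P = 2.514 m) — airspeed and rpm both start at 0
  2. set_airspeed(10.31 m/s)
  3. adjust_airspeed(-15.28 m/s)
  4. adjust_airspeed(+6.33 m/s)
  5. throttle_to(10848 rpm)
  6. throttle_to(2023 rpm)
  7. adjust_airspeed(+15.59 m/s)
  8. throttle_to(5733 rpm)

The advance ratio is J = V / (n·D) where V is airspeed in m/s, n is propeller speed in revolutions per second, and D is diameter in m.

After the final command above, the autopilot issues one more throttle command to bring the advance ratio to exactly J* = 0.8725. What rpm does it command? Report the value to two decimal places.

rpm = 512.58

set_propeller: D = 2.274 m, P = 2.514 m (p = P/D = 1.105541); state ← (V=0, rpm=0)
set_airspeed(10.31): V ← 10.31 m/s
adjust_airspeed(-15.28): V ← 10.31 -15.28 = -4.97 m/s
adjust_airspeed(+6.33): V ← -4.97 +6.33 = 1.36 m/s
throttle_to(10848): rpm ← 10848
throttle_to(2023): rpm ← 2023
adjust_airspeed(+15.59): V ← 1.36 +15.59 = 16.95 m/s
throttle_to(5733): rpm ← 5733
final state: V = 16.95 m/s, rpm = 5733 → n = rpm/60 = 95.550000 rev/s
target J* = 0.8725; solve J* = V/(n·D) for n: n = V/(J*·D) = 16.95/(0.8725 × 2.274) = 8.543067 rev/s
rpm = 60·n = 512.584013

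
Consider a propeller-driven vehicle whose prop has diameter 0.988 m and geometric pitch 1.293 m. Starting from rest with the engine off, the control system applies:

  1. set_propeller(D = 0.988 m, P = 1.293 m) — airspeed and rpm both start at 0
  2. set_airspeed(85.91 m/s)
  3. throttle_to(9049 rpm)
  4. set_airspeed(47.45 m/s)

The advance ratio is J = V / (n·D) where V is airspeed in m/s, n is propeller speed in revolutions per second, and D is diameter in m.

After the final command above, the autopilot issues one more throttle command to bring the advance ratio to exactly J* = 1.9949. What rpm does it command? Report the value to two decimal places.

rpm = 1444.47

set_propeller: D = 0.988 m, P = 1.293 m (p = P/D = 1.308704); state ← (V=0, rpm=0)
set_airspeed(85.91): V ← 85.91 m/s
throttle_to(9049): rpm ← 9049
set_airspeed(47.45): V ← 47.45 m/s
final state: V = 47.45 m/s, rpm = 9049 → n = rpm/60 = 150.816667 rev/s
target J* = 1.9949; solve J* = V/(n·D) for n: n = V/(J*·D) = 47.45/(1.9949 × 0.988) = 24.074548 rev/s
rpm = 60·n = 1444.472880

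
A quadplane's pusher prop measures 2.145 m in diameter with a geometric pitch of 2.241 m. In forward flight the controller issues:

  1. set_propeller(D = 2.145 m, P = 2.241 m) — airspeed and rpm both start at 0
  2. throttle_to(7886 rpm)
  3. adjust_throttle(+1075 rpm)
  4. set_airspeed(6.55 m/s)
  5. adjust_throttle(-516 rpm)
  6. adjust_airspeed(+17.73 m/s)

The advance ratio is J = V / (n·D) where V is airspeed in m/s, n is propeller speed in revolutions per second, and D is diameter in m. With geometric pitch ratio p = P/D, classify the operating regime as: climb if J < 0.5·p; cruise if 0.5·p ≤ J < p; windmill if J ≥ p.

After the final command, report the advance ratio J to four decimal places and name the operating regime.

set_propeller: D = 2.145 m, P = 2.241 m (p = P/D = 1.044755); state ← (V=0, rpm=0)
throttle_to(7886): rpm ← 7886
adjust_throttle(+1075): rpm ← 7886 +1075 = 8961
set_airspeed(6.55): V ← 6.55 m/s
adjust_throttle(-516): rpm ← 8961 -516 = 8445
adjust_airspeed(+17.73): V ← 6.55 +17.73 = 24.28 m/s
final state: V = 24.28 m/s, rpm = 8445 → n = rpm/60 = 140.750000 rev/s
J = V / (n·D) = 24.28 / (140.750000 × 2.145) = 0.080422
regime bands: climb J<0.5224 | cruise [0.5224, 1.0448) | windmill J≥1.0448
J = 0.0804 → climb

J = 0.0804, regime = climb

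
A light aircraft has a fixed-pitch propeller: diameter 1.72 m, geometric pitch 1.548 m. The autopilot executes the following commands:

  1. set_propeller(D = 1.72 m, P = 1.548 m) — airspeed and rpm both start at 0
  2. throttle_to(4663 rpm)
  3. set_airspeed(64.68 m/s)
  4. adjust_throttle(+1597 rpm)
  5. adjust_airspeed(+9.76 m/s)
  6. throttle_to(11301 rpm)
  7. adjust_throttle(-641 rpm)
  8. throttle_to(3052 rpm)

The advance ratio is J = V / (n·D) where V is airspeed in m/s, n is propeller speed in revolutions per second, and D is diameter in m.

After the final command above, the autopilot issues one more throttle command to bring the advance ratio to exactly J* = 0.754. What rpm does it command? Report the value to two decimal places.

rpm = 3443.96

set_propeller: D = 1.72 m, P = 1.548 m (p = P/D = 0.900000); state ← (V=0, rpm=0)
throttle_to(4663): rpm ← 4663
set_airspeed(64.68): V ← 64.68 m/s
adjust_throttle(+1597): rpm ← 4663 +1597 = 6260
adjust_airspeed(+9.76): V ← 64.68 +9.76 = 74.44 m/s
throttle_to(11301): rpm ← 11301
adjust_throttle(-641): rpm ← 11301 -641 = 10660
throttle_to(3052): rpm ← 3052
final state: V = 74.44 m/s, rpm = 3052 → n = rpm/60 = 50.866667 rev/s
target J* = 0.754; solve J* = V/(n·D) for n: n = V/(J*·D) = 74.44/(0.754 × 1.72) = 57.399297 rev/s
rpm = 60·n = 3443.957806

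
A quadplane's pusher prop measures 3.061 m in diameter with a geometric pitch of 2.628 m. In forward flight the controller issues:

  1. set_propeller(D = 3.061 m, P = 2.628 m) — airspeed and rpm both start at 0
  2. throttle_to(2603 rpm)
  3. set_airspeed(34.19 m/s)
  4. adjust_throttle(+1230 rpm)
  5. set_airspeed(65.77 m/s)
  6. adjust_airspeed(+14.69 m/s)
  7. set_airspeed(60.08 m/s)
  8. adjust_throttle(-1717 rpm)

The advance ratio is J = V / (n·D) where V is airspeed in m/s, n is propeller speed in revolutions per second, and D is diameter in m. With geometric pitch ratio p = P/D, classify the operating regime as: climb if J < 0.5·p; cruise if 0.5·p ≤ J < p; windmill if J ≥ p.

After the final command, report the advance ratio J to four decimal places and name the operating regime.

set_propeller: D = 3.061 m, P = 2.628 m (p = P/D = 0.858543); state ← (V=0, rpm=0)
throttle_to(2603): rpm ← 2603
set_airspeed(34.19): V ← 34.19 m/s
adjust_throttle(+1230): rpm ← 2603 +1230 = 3833
set_airspeed(65.77): V ← 65.77 m/s
adjust_airspeed(+14.69): V ← 65.77 +14.69 = 80.46 m/s
set_airspeed(60.08): V ← 60.08 m/s
adjust_throttle(-1717): rpm ← 3833 -1717 = 2116
final state: V = 60.08 m/s, rpm = 2116 → n = rpm/60 = 35.266667 rev/s
J = V / (n·D) = 60.08 / (35.266667 × 3.061) = 0.556547
regime bands: climb J<0.4293 | cruise [0.4293, 0.8585) | windmill J≥0.8585
J = 0.5565 → cruise

J = 0.5565, regime = cruise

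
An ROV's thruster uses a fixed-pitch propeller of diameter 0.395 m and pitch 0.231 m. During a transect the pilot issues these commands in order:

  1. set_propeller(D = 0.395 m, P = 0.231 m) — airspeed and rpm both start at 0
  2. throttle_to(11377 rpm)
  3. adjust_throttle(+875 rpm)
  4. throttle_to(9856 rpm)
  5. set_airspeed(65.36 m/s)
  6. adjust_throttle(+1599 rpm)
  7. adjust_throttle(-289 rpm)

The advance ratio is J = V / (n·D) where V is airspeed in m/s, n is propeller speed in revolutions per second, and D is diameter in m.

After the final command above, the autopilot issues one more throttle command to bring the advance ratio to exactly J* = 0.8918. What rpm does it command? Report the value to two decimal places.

rpm = 11132.65

set_propeller: D = 0.395 m, P = 0.231 m (p = P/D = 0.584810); state ← (V=0, rpm=0)
throttle_to(11377): rpm ← 11377
adjust_throttle(+875): rpm ← 11377 +875 = 12252
throttle_to(9856): rpm ← 9856
set_airspeed(65.36): V ← 65.36 m/s
adjust_throttle(+1599): rpm ← 9856 +1599 = 11455
adjust_throttle(-289): rpm ← 11455 -289 = 11166
final state: V = 65.36 m/s, rpm = 11166 → n = rpm/60 = 186.100000 rev/s
target J* = 0.8918; solve J* = V/(n·D) for n: n = V/(J*·D) = 65.36/(0.8918 × 0.395) = 185.544241 rev/s
rpm = 60·n = 11132.654481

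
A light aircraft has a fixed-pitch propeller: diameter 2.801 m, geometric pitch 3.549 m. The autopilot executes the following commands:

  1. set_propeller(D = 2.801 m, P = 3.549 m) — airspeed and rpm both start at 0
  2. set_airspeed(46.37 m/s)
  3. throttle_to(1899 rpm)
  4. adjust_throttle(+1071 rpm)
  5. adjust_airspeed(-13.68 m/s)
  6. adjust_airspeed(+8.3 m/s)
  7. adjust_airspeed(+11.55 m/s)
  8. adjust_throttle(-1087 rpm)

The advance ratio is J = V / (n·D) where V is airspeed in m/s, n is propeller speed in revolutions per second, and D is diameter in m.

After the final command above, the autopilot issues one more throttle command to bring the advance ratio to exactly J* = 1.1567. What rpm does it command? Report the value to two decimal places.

rpm = 972.99

set_propeller: D = 2.801 m, P = 3.549 m (p = P/D = 1.267047); state ← (V=0, rpm=0)
set_airspeed(46.37): V ← 46.37 m/s
throttle_to(1899): rpm ← 1899
adjust_throttle(+1071): rpm ← 1899 +1071 = 2970
adjust_airspeed(-13.68): V ← 46.37 -13.68 = 32.69 m/s
adjust_airspeed(+8.3): V ← 32.69 +8.3 = 40.99 m/s
adjust_airspeed(+11.55): V ← 40.99 +11.55 = 52.54 m/s
adjust_throttle(-1087): rpm ← 2970 -1087 = 1883
final state: V = 52.54 m/s, rpm = 1883 → n = rpm/60 = 31.383333 rev/s
target J* = 1.1567; solve J* = V/(n·D) for n: n = V/(J*·D) = 52.54/(1.1567 × 2.801) = 16.216466 rev/s
rpm = 60·n = 972.987978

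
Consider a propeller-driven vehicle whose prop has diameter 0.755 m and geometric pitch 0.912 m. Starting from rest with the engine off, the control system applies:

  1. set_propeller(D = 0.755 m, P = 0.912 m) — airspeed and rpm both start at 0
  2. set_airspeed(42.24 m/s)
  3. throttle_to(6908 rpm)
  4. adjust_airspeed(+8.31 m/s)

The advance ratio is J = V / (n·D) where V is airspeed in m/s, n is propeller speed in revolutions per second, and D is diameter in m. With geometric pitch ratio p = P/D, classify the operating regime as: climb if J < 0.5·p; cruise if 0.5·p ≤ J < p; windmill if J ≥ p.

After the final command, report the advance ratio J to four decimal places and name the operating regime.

J = 0.5815, regime = climb

set_propeller: D = 0.755 m, P = 0.912 m (p = P/D = 1.207947); state ← (V=0, rpm=0)
set_airspeed(42.24): V ← 42.24 m/s
throttle_to(6908): rpm ← 6908
adjust_airspeed(+8.31): V ← 42.24 +8.31 = 50.55 m/s
final state: V = 50.55 m/s, rpm = 6908 → n = rpm/60 = 115.133333 rev/s
J = V / (n·D) = 50.55 / (115.133333 × 0.755) = 0.581531
regime bands: climb J<0.6040 | cruise [0.6040, 1.2079) | windmill J≥1.2079
J = 0.5815 → climb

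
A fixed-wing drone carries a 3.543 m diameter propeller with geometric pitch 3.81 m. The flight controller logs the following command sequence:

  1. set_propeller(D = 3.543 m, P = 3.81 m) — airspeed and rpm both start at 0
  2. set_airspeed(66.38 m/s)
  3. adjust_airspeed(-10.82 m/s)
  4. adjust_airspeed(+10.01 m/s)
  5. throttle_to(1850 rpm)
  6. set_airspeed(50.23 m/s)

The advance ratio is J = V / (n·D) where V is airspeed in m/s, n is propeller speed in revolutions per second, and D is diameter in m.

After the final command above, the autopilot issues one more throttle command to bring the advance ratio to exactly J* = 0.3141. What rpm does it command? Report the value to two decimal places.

set_propeller: D = 3.543 m, P = 3.81 m (p = P/D = 1.075360); state ← (V=0, rpm=0)
set_airspeed(66.38): V ← 66.38 m/s
adjust_airspeed(-10.82): V ← 66.38 -10.82 = 55.56 m/s
adjust_airspeed(+10.01): V ← 55.56 +10.01 = 65.57 m/s
throttle_to(1850): rpm ← 1850
set_airspeed(50.23): V ← 50.23 m/s
final state: V = 50.23 m/s, rpm = 1850 → n = rpm/60 = 30.833333 rev/s
target J* = 0.3141; solve J* = V/(n·D) for n: n = V/(J*·D) = 50.23/(0.3141 × 3.543) = 45.136106 rev/s
rpm = 60·n = 2708.166364

rpm = 2708.17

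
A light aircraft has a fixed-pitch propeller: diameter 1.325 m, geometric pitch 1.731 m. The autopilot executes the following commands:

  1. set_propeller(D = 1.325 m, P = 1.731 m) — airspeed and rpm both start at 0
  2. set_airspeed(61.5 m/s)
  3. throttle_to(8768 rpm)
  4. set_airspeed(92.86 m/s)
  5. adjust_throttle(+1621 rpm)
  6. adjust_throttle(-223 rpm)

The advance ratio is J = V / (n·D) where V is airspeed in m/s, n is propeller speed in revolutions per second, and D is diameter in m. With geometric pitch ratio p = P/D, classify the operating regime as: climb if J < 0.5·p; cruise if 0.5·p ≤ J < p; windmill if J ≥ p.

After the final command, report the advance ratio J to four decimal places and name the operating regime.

set_propeller: D = 1.325 m, P = 1.731 m (p = P/D = 1.306415); state ← (V=0, rpm=0)
set_airspeed(61.5): V ← 61.5 m/s
throttle_to(8768): rpm ← 8768
set_airspeed(92.86): V ← 92.86 m/s
adjust_throttle(+1621): rpm ← 8768 +1621 = 10389
adjust_throttle(-223): rpm ← 10389 -223 = 10166
final state: V = 92.86 m/s, rpm = 10166 → n = rpm/60 = 169.433333 rev/s
J = V / (n·D) = 92.86 / (169.433333 × 1.325) = 0.413632
regime bands: climb J<0.6532 | cruise [0.6532, 1.3064) | windmill J≥1.3064
J = 0.4136 → climb

J = 0.4136, regime = climb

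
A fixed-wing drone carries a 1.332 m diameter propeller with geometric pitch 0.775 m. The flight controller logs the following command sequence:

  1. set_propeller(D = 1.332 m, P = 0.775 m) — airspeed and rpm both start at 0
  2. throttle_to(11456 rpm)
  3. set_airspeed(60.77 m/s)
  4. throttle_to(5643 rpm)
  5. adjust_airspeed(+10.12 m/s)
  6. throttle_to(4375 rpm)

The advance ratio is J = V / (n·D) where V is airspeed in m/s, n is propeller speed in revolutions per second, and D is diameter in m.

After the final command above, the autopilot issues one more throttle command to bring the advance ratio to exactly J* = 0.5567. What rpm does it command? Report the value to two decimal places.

rpm = 5736.02

set_propeller: D = 1.332 m, P = 0.775 m (p = P/D = 0.581832); state ← (V=0, rpm=0)
throttle_to(11456): rpm ← 11456
set_airspeed(60.77): V ← 60.77 m/s
throttle_to(5643): rpm ← 5643
adjust_airspeed(+10.12): V ← 60.77 +10.12 = 70.89 m/s
throttle_to(4375): rpm ← 4375
final state: V = 70.89 m/s, rpm = 4375 → n = rpm/60 = 72.916667 rev/s
target J* = 0.5567; solve J* = V/(n·D) for n: n = V/(J*·D) = 70.89/(0.5567 × 1.332) = 95.600361 rev/s
rpm = 60·n = 5736.021633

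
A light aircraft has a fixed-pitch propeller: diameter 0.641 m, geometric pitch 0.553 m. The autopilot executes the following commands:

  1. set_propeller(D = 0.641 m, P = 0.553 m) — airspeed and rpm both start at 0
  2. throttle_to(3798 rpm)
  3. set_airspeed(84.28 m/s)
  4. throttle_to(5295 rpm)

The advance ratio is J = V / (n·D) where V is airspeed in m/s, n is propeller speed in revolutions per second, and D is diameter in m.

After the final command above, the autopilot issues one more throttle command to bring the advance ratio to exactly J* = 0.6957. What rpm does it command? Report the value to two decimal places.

rpm = 11339.55

set_propeller: D = 0.641 m, P = 0.553 m (p = P/D = 0.862715); state ← (V=0, rpm=0)
throttle_to(3798): rpm ← 3798
set_airspeed(84.28): V ← 84.28 m/s
throttle_to(5295): rpm ← 5295
final state: V = 84.28 m/s, rpm = 5295 → n = rpm/60 = 88.250000 rev/s
target J* = 0.6957; solve J* = V/(n·D) for n: n = V/(J*·D) = 84.28/(0.6957 × 0.641) = 188.992467 rev/s
rpm = 60·n = 11339.548019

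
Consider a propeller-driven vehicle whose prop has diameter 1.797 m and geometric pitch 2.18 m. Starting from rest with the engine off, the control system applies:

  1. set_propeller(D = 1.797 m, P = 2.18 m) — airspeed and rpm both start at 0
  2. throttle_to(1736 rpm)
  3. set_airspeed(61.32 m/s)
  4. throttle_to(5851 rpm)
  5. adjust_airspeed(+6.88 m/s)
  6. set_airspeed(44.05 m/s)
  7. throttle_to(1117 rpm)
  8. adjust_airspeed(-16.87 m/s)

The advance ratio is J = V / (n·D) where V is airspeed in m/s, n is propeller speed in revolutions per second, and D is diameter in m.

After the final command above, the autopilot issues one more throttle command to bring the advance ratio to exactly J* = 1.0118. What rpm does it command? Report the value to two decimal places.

set_propeller: D = 1.797 m, P = 2.18 m (p = P/D = 1.213133); state ← (V=0, rpm=0)
throttle_to(1736): rpm ← 1736
set_airspeed(61.32): V ← 61.32 m/s
throttle_to(5851): rpm ← 5851
adjust_airspeed(+6.88): V ← 61.32 +6.88 = 68.2 m/s
set_airspeed(44.05): V ← 44.05 m/s
throttle_to(1117): rpm ← 1117
adjust_airspeed(-16.87): V ← 44.05 -16.87 = 27.18 m/s
final state: V = 27.18 m/s, rpm = 1117 → n = rpm/60 = 18.616667 rev/s
target J* = 1.0118; solve J* = V/(n·D) for n: n = V/(J*·D) = 27.18/(1.0118 × 1.797) = 14.948813 rev/s
rpm = 60·n = 896.928761

rpm = 896.93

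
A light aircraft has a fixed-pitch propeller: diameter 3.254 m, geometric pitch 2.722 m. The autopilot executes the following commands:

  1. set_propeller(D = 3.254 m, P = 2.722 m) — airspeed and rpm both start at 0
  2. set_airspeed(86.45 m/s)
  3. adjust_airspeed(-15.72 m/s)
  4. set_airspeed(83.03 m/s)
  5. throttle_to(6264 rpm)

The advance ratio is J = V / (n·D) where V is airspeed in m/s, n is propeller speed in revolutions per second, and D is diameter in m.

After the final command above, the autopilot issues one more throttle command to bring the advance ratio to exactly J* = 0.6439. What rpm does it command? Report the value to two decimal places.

rpm = 2377.66

set_propeller: D = 3.254 m, P = 2.722 m (p = P/D = 0.836509); state ← (V=0, rpm=0)
set_airspeed(86.45): V ← 86.45 m/s
adjust_airspeed(-15.72): V ← 86.45 -15.72 = 70.73 m/s
set_airspeed(83.03): V ← 83.03 m/s
throttle_to(6264): rpm ← 6264
final state: V = 83.03 m/s, rpm = 6264 → n = rpm/60 = 104.400000 rev/s
target J* = 0.6439; solve J* = V/(n·D) for n: n = V/(J*·D) = 83.03/(0.6439 × 3.254) = 39.627718 rev/s
rpm = 60·n = 2377.663082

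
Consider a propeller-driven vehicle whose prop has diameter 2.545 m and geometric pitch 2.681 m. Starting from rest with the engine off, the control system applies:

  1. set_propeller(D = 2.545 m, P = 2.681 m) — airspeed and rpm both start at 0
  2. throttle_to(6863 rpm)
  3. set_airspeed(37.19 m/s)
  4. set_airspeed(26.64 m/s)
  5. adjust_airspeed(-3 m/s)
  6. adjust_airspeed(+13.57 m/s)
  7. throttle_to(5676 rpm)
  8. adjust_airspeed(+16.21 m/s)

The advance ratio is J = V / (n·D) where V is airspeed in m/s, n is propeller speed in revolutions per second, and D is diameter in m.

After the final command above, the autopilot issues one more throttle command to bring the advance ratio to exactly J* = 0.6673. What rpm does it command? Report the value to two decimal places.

rpm = 1887.32

set_propeller: D = 2.545 m, P = 2.681 m (p = P/D = 1.053438); state ← (V=0, rpm=0)
throttle_to(6863): rpm ← 6863
set_airspeed(37.19): V ← 37.19 m/s
set_airspeed(26.64): V ← 26.64 m/s
adjust_airspeed(-3): V ← 26.64 -3 = 23.64 m/s
adjust_airspeed(+13.57): V ← 23.64 +13.57 = 37.21 m/s
throttle_to(5676): rpm ← 5676
adjust_airspeed(+16.21): V ← 37.21 +16.21 = 53.42 m/s
final state: V = 53.42 m/s, rpm = 5676 → n = rpm/60 = 94.600000 rev/s
target J* = 0.6673; solve J* = V/(n·D) for n: n = V/(J*·D) = 53.42/(0.6673 × 2.545) = 31.455383 rev/s
rpm = 60·n = 1887.322957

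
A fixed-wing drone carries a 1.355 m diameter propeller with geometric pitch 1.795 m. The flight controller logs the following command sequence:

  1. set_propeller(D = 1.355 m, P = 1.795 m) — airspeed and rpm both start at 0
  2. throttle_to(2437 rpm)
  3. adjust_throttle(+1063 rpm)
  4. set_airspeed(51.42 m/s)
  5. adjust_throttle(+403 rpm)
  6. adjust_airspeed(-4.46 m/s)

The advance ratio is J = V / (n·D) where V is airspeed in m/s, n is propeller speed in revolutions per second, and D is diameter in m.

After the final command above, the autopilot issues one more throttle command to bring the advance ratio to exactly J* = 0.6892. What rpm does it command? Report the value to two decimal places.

set_propeller: D = 1.355 m, P = 1.795 m (p = P/D = 1.324723); state ← (V=0, rpm=0)
throttle_to(2437): rpm ← 2437
adjust_throttle(+1063): rpm ← 2437 +1063 = 3500
set_airspeed(51.42): V ← 51.42 m/s
adjust_throttle(+403): rpm ← 3500 +403 = 3903
adjust_airspeed(-4.46): V ← 51.42 -4.46 = 46.96 m/s
final state: V = 46.96 m/s, rpm = 3903 → n = rpm/60 = 65.050000 rev/s
target J* = 0.6892; solve J* = V/(n·D) for n: n = V/(J*·D) = 46.96/(0.6892 × 1.355) = 50.285587 rev/s
rpm = 60·n = 3017.135221

rpm = 3017.14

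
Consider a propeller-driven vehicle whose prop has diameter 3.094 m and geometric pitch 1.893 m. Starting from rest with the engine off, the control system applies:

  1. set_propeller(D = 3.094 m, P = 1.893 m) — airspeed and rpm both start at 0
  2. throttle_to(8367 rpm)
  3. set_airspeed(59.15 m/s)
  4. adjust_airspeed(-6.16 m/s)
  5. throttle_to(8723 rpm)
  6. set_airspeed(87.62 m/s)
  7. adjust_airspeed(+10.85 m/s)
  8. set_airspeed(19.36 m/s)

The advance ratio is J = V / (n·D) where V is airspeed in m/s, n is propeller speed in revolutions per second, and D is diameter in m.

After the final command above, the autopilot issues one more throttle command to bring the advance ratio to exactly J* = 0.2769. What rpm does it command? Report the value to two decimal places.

rpm = 1355.86

set_propeller: D = 3.094 m, P = 1.893 m (p = P/D = 0.611829); state ← (V=0, rpm=0)
throttle_to(8367): rpm ← 8367
set_airspeed(59.15): V ← 59.15 m/s
adjust_airspeed(-6.16): V ← 59.15 -6.16 = 52.99 m/s
throttle_to(8723): rpm ← 8723
set_airspeed(87.62): V ← 87.62 m/s
adjust_airspeed(+10.85): V ← 87.62 +10.85 = 98.47 m/s
set_airspeed(19.36): V ← 19.36 m/s
final state: V = 19.36 m/s, rpm = 8723 → n = rpm/60 = 145.383333 rev/s
target J* = 0.2769; solve J* = V/(n·D) for n: n = V/(J*·D) = 19.36/(0.2769 × 3.094) = 22.597588 rev/s
rpm = 60·n = 1355.855285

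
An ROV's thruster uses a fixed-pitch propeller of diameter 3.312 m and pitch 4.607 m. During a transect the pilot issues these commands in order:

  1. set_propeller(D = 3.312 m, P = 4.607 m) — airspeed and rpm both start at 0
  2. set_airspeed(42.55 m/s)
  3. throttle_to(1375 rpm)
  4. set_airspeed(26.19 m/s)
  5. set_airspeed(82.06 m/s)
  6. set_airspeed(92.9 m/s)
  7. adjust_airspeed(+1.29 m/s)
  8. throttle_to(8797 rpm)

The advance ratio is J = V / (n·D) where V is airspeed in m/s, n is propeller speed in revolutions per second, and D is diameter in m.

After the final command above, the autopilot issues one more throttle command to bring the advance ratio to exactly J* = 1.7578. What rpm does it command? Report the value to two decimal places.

rpm = 970.73

set_propeller: D = 3.312 m, P = 4.607 m (p = P/D = 1.391002); state ← (V=0, rpm=0)
set_airspeed(42.55): V ← 42.55 m/s
throttle_to(1375): rpm ← 1375
set_airspeed(26.19): V ← 26.19 m/s
set_airspeed(82.06): V ← 82.06 m/s
set_airspeed(92.9): V ← 92.9 m/s
adjust_airspeed(+1.29): V ← 92.9 +1.29 = 94.19 m/s
throttle_to(8797): rpm ← 8797
final state: V = 94.19 m/s, rpm = 8797 → n = rpm/60 = 146.616667 rev/s
target J* = 1.7578; solve J* = V/(n·D) for n: n = V/(J*·D) = 94.19/(1.7578 × 3.312) = 16.178752 rev/s
rpm = 60·n = 970.725099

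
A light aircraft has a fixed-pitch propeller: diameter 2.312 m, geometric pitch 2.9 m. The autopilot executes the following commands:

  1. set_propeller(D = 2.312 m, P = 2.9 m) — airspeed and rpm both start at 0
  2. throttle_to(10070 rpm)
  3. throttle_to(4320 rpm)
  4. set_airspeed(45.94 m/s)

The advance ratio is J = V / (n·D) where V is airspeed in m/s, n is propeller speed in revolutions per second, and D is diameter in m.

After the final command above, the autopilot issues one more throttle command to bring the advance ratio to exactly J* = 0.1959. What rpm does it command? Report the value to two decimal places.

set_propeller: D = 2.312 m, P = 2.9 m (p = P/D = 1.254325); state ← (V=0, rpm=0)
throttle_to(10070): rpm ← 10070
throttle_to(4320): rpm ← 4320
set_airspeed(45.94): V ← 45.94 m/s
final state: V = 45.94 m/s, rpm = 4320 → n = rpm/60 = 72.000000 rev/s
target J* = 0.1959; solve J* = V/(n·D) for n: n = V/(J*·D) = 45.94/(0.1959 × 2.312) = 101.430537 rev/s
rpm = 60·n = 6085.832225

rpm = 6085.83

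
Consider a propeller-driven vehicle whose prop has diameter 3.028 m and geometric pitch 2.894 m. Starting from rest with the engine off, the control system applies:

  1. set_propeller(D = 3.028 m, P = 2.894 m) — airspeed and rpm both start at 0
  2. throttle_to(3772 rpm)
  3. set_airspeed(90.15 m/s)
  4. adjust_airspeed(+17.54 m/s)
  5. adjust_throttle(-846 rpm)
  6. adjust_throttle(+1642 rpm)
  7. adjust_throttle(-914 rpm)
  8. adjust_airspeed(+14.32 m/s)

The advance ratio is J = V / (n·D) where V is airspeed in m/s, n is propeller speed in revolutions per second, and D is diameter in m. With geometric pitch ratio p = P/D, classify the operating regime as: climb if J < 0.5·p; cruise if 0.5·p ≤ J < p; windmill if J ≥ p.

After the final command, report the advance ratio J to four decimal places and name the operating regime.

set_propeller: D = 3.028 m, P = 2.894 m (p = P/D = 0.955746); state ← (V=0, rpm=0)
throttle_to(3772): rpm ← 3772
set_airspeed(90.15): V ← 90.15 m/s
adjust_airspeed(+17.54): V ← 90.15 +17.54 = 107.69 m/s
adjust_throttle(-846): rpm ← 3772 -846 = 2926
adjust_throttle(+1642): rpm ← 2926 +1642 = 4568
adjust_throttle(-914): rpm ← 4568 -914 = 3654
adjust_airspeed(+14.32): V ← 107.69 +14.32 = 122.01 m/s
final state: V = 122.01 m/s, rpm = 3654 → n = rpm/60 = 60.900000 rev/s
J = V / (n·D) = 122.01 / (60.900000 × 3.028) = 0.661641
regime bands: climb J<0.4779 | cruise [0.4779, 0.9557) | windmill J≥0.9557
J = 0.6616 → cruise

J = 0.6616, regime = cruise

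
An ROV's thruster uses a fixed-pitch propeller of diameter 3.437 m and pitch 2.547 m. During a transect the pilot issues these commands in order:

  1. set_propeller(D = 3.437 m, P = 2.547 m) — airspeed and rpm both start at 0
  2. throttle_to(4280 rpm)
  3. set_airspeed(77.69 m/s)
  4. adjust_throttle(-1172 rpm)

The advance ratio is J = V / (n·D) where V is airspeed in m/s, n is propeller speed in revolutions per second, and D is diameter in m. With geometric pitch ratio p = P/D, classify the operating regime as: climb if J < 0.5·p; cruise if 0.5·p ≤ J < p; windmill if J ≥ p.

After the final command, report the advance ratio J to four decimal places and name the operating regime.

J = 0.4364, regime = cruise

set_propeller: D = 3.437 m, P = 2.547 m (p = P/D = 0.741053); state ← (V=0, rpm=0)
throttle_to(4280): rpm ← 4280
set_airspeed(77.69): V ← 77.69 m/s
adjust_throttle(-1172): rpm ← 4280 -1172 = 3108
final state: V = 77.69 m/s, rpm = 3108 → n = rpm/60 = 51.800000 rev/s
J = V / (n·D) = 77.69 / (51.800000 × 3.437) = 0.436371
regime bands: climb J<0.3705 | cruise [0.3705, 0.7411) | windmill J≥0.7411
J = 0.4364 → cruise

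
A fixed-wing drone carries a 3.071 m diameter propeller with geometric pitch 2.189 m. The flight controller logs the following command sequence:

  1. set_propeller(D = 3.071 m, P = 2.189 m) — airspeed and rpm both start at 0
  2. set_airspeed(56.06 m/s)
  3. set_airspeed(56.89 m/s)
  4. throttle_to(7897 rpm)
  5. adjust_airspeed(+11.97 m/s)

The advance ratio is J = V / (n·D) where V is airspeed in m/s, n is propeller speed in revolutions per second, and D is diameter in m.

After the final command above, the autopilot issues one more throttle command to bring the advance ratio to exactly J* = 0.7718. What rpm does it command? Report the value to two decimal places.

set_propeller: D = 3.071 m, P = 2.189 m (p = P/D = 0.712797); state ← (V=0, rpm=0)
set_airspeed(56.06): V ← 56.06 m/s
set_airspeed(56.89): V ← 56.89 m/s
throttle_to(7897): rpm ← 7897
adjust_airspeed(+11.97): V ← 56.89 +11.97 = 68.86 m/s
final state: V = 68.86 m/s, rpm = 7897 → n = rpm/60 = 131.616667 rev/s
target J* = 0.7718; solve J* = V/(n·D) for n: n = V/(J*·D) = 68.86/(0.7718 × 3.071) = 29.052428 rev/s
rpm = 60·n = 1743.145656

rpm = 1743.15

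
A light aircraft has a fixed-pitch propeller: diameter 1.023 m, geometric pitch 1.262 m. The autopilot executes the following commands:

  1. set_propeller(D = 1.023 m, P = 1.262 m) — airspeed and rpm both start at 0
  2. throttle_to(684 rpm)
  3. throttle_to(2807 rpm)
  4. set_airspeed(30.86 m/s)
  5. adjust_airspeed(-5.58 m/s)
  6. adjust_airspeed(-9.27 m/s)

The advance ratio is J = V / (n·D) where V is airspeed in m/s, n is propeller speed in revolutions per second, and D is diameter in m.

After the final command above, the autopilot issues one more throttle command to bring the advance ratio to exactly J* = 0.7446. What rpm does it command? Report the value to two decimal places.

rpm = 1261.08

set_propeller: D = 1.023 m, P = 1.262 m (p = P/D = 1.233627); state ← (V=0, rpm=0)
throttle_to(684): rpm ← 684
throttle_to(2807): rpm ← 2807
set_airspeed(30.86): V ← 30.86 m/s
adjust_airspeed(-5.58): V ← 30.86 -5.58 = 25.28 m/s
adjust_airspeed(-9.27): V ← 25.28 -9.27 = 16.01 m/s
final state: V = 16.01 m/s, rpm = 2807 → n = rpm/60 = 46.783333 rev/s
target J* = 0.7446; solve J* = V/(n·D) for n: n = V/(J*·D) = 16.01/(0.7446 × 1.023) = 21.018062 rev/s
rpm = 60·n = 1261.083713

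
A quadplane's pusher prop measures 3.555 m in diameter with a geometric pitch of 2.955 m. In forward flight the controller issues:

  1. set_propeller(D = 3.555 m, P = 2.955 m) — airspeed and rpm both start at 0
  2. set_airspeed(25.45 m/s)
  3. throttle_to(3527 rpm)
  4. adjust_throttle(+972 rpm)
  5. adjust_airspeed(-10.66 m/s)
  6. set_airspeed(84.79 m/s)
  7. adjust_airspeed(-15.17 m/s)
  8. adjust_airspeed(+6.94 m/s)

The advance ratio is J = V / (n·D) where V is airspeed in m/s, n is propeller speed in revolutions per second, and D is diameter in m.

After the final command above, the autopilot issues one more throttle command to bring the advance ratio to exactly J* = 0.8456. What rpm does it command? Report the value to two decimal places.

rpm = 1528.09

set_propeller: D = 3.555 m, P = 2.955 m (p = P/D = 0.831224); state ← (V=0, rpm=0)
set_airspeed(25.45): V ← 25.45 m/s
throttle_to(3527): rpm ← 3527
adjust_throttle(+972): rpm ← 3527 +972 = 4499
adjust_airspeed(-10.66): V ← 25.45 -10.66 = 14.79 m/s
set_airspeed(84.79): V ← 84.79 m/s
adjust_airspeed(-15.17): V ← 84.79 -15.17 = 69.62 m/s
adjust_airspeed(+6.94): V ← 69.62 +6.94 = 76.56 m/s
final state: V = 76.56 m/s, rpm = 4499 → n = rpm/60 = 74.983333 rev/s
target J* = 0.8456; solve J* = V/(n·D) for n: n = V/(J*·D) = 76.56/(0.8456 × 3.555) = 25.468147 rev/s
rpm = 60·n = 1528.088811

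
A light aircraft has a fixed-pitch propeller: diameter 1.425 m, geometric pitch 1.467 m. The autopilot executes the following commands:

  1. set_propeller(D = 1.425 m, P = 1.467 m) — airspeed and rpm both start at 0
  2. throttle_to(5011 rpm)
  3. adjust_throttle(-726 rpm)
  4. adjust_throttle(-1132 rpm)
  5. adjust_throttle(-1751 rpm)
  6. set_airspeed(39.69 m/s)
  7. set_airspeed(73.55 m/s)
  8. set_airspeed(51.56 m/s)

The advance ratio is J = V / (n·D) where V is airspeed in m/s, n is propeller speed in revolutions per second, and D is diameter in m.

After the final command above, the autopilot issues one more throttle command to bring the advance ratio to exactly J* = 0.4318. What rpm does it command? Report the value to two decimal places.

rpm = 5027.67

set_propeller: D = 1.425 m, P = 1.467 m (p = P/D = 1.029474); state ← (V=0, rpm=0)
throttle_to(5011): rpm ← 5011
adjust_throttle(-726): rpm ← 5011 -726 = 4285
adjust_throttle(-1132): rpm ← 4285 -1132 = 3153
adjust_throttle(-1751): rpm ← 3153 -1751 = 1402
set_airspeed(39.69): V ← 39.69 m/s
set_airspeed(73.55): V ← 73.55 m/s
set_airspeed(51.56): V ← 51.56 m/s
final state: V = 51.56 m/s, rpm = 1402 → n = rpm/60 = 23.366667 rev/s
target J* = 0.4318; solve J* = V/(n·D) for n: n = V/(J*·D) = 51.56/(0.4318 × 1.425) = 83.794479 rev/s
rpm = 60·n = 5027.668755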